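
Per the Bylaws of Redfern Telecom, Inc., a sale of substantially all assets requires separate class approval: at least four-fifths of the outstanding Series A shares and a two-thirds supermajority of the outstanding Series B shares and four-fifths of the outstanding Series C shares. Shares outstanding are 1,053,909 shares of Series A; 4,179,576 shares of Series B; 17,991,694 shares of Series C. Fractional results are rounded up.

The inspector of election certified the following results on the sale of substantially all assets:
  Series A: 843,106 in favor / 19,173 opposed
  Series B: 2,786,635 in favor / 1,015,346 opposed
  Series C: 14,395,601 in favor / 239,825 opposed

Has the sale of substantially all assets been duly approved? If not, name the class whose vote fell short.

Series A: 4/5 of 1053909 = 843127.20, rounded up to 843128; 843,128 required, 843,106 in favor — not approved.
Series B: 2/3 of 4179576 = 2786384; 2,786,384 required, 2,786,635 in favor — approved.
Series C: 4/5 of 17991694 = 14393355.20, rounded up to 14393356; 14,393,356 required, 14,395,601 in favor — approved.

Not approved — the Series A shares did not give the required vote.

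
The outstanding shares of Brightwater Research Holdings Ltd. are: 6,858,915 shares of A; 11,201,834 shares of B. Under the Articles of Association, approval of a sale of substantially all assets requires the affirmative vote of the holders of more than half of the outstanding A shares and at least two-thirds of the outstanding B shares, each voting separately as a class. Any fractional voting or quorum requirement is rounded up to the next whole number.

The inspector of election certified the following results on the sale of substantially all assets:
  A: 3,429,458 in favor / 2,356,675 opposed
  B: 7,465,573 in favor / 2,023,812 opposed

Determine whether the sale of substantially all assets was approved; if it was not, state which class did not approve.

A: a majority of 6858915 is 3429458; 3,429,458 required, 3,429,458 in favor — approved.
B: 2/3 of 11201834 = 7467889.33, rounded up to 7467890; 7,467,890 required, 7,465,573 in favor — not approved.

Not approved — the B shares did not give the required vote.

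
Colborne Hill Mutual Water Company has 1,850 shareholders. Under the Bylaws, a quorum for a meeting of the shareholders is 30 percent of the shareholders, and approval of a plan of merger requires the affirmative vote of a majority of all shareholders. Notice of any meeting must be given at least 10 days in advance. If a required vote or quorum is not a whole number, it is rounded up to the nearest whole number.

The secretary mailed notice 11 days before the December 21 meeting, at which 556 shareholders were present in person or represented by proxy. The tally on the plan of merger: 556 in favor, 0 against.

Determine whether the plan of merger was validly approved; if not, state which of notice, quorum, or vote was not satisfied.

Invalid — vote requirement not satisfied.

Notice: 11 days given; 10 required. Satisfied.
Quorum: 30% of 1,850 = 555; 556 present. Satisfied.
Vote: requires a majority of all shareholders (1,850); a majority of 1850 is 926, so 926 needed; 556 in favor. Not satisfied.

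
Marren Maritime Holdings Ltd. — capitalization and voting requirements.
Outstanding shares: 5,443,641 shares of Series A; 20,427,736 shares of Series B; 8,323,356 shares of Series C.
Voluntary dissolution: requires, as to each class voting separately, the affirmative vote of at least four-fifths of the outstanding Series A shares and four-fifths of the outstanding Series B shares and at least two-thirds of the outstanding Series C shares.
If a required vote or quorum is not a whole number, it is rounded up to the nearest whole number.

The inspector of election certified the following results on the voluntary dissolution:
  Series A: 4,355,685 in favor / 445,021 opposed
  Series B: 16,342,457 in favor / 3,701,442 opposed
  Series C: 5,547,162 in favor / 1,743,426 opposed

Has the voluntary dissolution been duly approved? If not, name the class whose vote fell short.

Series A: 4/5 of 5443641 = 4354912.80, rounded up to 4354913; 4,354,913 required, 4,355,685 in favor — approved.
Series B: 4/5 of 20427736 = 16342188.80, rounded up to 16342189; 16,342,189 required, 16,342,457 in favor — approved.
Series C: 2/3 of 8323356 = 5548904; 5,548,904 required, 5,547,162 in favor — not approved.

Not approved — the Series C shares did not give the required vote.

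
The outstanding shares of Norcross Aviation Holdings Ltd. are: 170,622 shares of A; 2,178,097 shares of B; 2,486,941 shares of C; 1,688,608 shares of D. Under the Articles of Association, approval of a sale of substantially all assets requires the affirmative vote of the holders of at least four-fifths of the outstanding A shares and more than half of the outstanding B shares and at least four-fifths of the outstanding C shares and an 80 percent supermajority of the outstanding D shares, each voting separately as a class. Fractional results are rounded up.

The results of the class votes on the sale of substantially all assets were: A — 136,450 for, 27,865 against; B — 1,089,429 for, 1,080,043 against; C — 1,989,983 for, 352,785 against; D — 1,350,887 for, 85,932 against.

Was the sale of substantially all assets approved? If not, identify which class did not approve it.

Not approved — the A shares did not give the required vote.

A: 4/5 of 170622 = 136497.60, rounded up to 136498; 136,498 required, 136,450 in favor — not approved.
B: a majority of 2178097 is 1089049; 1,089,049 required, 1,089,429 in favor — approved.
C: 4/5 of 2486941 = 1989552.80, rounded up to 1989553; 1,989,553 required, 1,989,983 in favor — approved.
D: 4/5 of 1688608 = 1350886.40, rounded up to 1350887; 1,350,887 required, 1,350,887 in favor — approved.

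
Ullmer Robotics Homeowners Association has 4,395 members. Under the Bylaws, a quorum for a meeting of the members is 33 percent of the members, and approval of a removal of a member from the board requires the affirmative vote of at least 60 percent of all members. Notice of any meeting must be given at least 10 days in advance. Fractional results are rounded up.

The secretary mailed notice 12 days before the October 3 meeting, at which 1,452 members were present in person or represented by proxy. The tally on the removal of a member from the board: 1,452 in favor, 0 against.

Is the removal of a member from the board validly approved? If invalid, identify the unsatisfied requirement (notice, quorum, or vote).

Invalid — vote requirement not satisfied.

Notice: 12 days given; 10 required. Satisfied.
Quorum: 33% of 4,395 = 1,450.35, rounded up to 1,451; 1,452 present. Satisfied.
Vote: requires three-fifths of all members (4,395); 3/5 of 4395 = 2637, so 2,637 needed; 1,452 in favor. Not satisfied.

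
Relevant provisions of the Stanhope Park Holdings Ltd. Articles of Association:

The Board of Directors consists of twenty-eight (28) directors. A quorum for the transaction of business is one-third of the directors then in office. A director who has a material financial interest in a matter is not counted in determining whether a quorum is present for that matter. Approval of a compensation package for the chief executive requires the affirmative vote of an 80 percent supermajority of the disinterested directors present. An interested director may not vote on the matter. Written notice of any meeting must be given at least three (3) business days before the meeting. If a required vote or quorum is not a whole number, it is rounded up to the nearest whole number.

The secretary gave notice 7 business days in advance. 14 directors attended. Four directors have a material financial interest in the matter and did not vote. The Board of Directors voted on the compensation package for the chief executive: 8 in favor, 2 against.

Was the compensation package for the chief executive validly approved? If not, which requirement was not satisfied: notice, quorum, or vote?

Valid — all requirements satisfied.

Notice: 7 business days given; 3 required (7 ≥ 3). Satisfied.
Quorum: 14 present, but the 4 interested directors do not count, leaving 10. Quorum is 10. Satisfied.
Vote: the compensation package for the chief executive requires four-fifths of the disinterested directors present (14 − 4 = 10). 4/5 of 10 = 8, so 8 affirmative votes are needed; 8 voted in favor. Satisfied.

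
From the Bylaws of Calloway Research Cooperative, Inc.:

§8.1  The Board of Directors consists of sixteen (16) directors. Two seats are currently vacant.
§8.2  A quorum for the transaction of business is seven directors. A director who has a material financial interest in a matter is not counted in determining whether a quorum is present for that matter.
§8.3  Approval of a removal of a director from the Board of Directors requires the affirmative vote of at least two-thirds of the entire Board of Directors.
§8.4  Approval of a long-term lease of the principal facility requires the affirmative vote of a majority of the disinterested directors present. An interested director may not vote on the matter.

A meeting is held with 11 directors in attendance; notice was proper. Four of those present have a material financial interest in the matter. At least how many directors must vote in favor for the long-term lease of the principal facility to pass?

4

The long-term lease of the principal facility requires a majority of the disinterested directors present (11 − 4 = 7).
A majority of 7 is 4.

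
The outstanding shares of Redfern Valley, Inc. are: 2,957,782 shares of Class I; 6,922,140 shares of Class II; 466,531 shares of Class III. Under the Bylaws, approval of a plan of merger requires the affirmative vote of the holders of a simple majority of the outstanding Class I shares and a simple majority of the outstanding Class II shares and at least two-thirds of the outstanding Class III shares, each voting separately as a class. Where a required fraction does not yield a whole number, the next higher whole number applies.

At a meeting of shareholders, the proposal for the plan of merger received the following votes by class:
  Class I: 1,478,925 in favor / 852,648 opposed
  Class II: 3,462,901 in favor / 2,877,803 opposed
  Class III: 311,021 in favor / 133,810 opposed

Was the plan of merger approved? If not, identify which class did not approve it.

Approved — every class gave the required vote.

Class I: a majority of 2957782 is 1478892; 1,478,892 required, 1,478,925 in favor — approved.
Class II: a majority of 6922140 is 3461071; 3,461,071 required, 3,462,901 in favor — approved.
Class III: 2/3 of 466531 = 311020.67, rounded up to 311021; 311,021 required, 311,021 in favor — approved.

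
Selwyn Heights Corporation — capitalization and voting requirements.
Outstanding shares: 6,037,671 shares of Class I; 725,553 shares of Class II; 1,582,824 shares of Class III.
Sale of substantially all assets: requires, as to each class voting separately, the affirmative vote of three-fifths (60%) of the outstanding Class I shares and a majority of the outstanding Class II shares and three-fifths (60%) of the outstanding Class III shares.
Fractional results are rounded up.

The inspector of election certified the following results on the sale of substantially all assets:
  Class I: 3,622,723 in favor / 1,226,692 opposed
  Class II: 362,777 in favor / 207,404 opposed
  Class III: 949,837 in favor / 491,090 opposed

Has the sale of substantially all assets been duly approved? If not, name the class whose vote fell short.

Approved — every class gave the required vote.

Class I: 3/5 of 6037671 = 3622602.60, rounded up to 3622603; 3,622,603 required, 3,622,723 in favor — approved.
Class II: a majority of 725553 is 362777; 362,777 required, 362,777 in favor — approved.
Class III: 3/5 of 1582824 = 949694.40, rounded up to 949695; 949,695 required, 949,837 in favor — approved.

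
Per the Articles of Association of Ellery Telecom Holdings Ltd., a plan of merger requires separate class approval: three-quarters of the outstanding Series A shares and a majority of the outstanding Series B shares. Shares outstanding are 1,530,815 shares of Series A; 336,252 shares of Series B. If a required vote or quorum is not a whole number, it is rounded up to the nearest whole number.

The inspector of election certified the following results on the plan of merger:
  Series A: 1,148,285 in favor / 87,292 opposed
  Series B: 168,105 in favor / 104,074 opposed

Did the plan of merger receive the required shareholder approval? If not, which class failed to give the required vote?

Series A: 3/4 of 1530815 = 1148111.25, rounded up to 1148112; 1,148,112 required, 1,148,285 in favor — approved.
Series B: a majority of 336252 is 168127; 168,127 required, 168,105 in favor — not approved.

Not approved — the Series B shares did not give the required vote.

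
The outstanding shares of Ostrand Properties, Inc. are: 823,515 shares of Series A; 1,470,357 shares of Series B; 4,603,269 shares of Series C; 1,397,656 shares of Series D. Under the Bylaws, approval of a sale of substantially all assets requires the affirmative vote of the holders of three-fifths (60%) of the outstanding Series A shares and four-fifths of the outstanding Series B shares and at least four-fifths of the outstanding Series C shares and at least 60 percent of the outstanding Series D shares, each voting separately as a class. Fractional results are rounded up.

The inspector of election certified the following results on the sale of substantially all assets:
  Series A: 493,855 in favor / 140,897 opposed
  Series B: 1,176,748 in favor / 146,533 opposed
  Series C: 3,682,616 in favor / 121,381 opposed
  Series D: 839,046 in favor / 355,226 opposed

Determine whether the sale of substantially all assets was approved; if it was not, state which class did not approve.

Not approved — the Series A shares did not give the required vote.

Series A: 3/5 of 823515 = 494109; 494,109 required, 493,855 in favor — not approved.
Series B: 4/5 of 1470357 = 1176285.60, rounded up to 1176286; 1,176,286 required, 1,176,748 in favor — approved.
Series C: 4/5 of 4603269 = 3682615.20, rounded up to 3682616; 3,682,616 required, 3,682,616 in favor — approved.
Series D: 3/5 of 1397656 = 838593.60, rounded up to 838594; 838,594 required, 839,046 in favor — approved.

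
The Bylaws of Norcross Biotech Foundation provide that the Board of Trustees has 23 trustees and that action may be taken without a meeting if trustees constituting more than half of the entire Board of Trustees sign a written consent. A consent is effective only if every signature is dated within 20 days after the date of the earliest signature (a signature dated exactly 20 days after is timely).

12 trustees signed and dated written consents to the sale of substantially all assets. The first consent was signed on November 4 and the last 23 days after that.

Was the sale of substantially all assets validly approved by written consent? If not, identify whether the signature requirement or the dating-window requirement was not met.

Not effective — dating-window requirement not satisfied.

Signatures required: more than half of 23 — a majority of 23 is 12, so 12 needed; 12 signed. Sufficient.
Dating window: the latest signature is 23 days after the earliest; the limit is 20 days. Outside the window.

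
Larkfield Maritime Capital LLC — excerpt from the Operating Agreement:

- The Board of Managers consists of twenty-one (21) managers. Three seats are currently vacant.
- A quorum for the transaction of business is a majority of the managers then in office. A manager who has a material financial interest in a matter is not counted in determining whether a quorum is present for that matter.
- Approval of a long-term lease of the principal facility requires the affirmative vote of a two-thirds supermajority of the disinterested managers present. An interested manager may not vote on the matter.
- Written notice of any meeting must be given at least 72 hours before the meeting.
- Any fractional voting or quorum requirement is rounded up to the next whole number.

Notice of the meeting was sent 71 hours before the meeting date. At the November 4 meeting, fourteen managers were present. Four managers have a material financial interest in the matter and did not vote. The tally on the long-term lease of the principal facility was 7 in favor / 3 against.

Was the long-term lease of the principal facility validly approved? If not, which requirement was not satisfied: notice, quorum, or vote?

Notice: 71 hours given; 72 required (71 < 72). Not satisfied.
Quorum: 14 present, but the 4 interested managers do not count, leaving 10. Quorum is 10. Satisfied.
Vote: the long-term lease of the principal facility requires two-thirds of the disinterested managers present (14 − 4 = 10). 2/3 of 10 = 6.67, rounded up to 7, so 7 affirmative votes are needed; 7 voted in favor. Satisfied.

Invalid — notice requirement not satisfied.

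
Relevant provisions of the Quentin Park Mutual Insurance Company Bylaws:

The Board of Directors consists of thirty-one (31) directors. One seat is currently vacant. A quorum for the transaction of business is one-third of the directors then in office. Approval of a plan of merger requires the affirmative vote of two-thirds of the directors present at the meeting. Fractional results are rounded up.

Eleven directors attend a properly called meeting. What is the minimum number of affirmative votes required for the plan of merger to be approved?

8

The plan of merger requires two-thirds of the directors present (11).
2/3 of 11 = 7.33, rounded up to 8.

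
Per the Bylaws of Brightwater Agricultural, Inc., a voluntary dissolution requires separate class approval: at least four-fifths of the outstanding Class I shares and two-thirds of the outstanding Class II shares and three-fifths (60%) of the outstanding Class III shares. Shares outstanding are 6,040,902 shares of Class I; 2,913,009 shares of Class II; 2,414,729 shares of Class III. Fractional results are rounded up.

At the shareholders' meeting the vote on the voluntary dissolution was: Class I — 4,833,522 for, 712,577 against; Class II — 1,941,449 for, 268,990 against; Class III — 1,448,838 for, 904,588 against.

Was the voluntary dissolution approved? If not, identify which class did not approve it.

Not approved — the Class II shares did not give the required vote.

Class I: 4/5 of 6040902 = 4832721.60, rounded up to 4832722; 4,832,722 required, 4,833,522 in favor — approved.
Class II: 2/3 of 2913009 = 1942006; 1,942,006 required, 1,941,449 in favor — not approved.
Class III: 3/5 of 2414729 = 1448837.40, rounded up to 1448838; 1,448,838 required, 1,448,838 in favor — approved.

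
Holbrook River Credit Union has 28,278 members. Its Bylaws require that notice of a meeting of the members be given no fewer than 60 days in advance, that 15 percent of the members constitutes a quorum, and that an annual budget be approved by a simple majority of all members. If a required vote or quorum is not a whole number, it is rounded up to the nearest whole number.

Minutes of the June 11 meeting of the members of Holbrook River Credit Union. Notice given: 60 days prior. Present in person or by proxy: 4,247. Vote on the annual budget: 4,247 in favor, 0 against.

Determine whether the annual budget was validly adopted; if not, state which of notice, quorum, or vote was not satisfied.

Invalid — vote requirement not satisfied.

Notice: 60 days given; 60 required. Satisfied.
Quorum: 15% of 28,278 = 4,241.70, rounded up to 4,242; 4,247 present. Satisfied.
Vote: requires a majority of all members (28,278); a majority of 28278 is 14140, so 14,140 needed; 4,247 in favor. Not satisfied.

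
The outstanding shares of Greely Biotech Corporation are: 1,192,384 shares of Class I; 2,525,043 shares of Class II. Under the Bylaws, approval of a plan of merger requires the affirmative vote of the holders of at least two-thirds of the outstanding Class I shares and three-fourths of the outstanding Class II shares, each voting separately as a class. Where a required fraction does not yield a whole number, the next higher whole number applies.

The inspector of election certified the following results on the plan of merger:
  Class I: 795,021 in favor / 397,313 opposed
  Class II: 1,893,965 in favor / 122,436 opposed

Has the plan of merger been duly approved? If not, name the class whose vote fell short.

Class I: 2/3 of 1192384 = 794922.67, rounded up to 794923; 794,923 required, 795,021 in favor — approved.
Class II: 3/4 of 2525043 = 1893782.25, rounded up to 1893783; 1,893,783 required, 1,893,965 in favor — approved.

Approved — every class gave the required vote.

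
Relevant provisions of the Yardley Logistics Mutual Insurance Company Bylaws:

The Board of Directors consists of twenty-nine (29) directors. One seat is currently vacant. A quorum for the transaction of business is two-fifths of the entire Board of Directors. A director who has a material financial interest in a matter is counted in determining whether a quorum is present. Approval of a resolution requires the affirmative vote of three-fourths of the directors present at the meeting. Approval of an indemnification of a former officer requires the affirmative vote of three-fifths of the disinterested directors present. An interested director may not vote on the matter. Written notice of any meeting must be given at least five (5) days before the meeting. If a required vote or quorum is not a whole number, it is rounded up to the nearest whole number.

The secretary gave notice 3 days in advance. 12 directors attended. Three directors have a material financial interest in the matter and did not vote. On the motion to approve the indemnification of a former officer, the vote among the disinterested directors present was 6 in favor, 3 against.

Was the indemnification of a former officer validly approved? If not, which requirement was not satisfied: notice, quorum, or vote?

Invalid — notice requirement not satisfied.

Notice: 3 days given; 5 required (3 < 5). Not satisfied.
Quorum: 12 present (interested directors count toward quorum); quorum is 12. Satisfied.
Vote: the indemnification of a former officer requires three-fifths of the disinterested directors present (12 − 3 = 9). 3/5 of 9 = 5.40, rounded up to 6, so 6 affirmative votes are needed; 6 voted in favor. Satisfied.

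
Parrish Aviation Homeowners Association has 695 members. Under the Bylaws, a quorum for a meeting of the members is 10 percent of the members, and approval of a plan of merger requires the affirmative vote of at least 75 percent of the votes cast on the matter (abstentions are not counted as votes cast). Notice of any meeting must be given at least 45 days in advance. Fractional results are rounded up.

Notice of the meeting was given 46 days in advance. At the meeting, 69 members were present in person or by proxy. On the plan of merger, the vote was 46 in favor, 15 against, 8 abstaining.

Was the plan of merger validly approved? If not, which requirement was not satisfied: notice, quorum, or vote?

Invalid — quorum requirement not satisfied.

Notice: 46 days given; 45 required. Satisfied.
Quorum: 10% of 695 = 69.50, rounded up to 70; 69 present. Not satisfied.
Vote: requires three-fourths of the votes cast (69 − 8 abstaining = 61); 3/4 of 61 = 45.75, rounded up to 46, so 46 needed; 46 in favor. Satisfied.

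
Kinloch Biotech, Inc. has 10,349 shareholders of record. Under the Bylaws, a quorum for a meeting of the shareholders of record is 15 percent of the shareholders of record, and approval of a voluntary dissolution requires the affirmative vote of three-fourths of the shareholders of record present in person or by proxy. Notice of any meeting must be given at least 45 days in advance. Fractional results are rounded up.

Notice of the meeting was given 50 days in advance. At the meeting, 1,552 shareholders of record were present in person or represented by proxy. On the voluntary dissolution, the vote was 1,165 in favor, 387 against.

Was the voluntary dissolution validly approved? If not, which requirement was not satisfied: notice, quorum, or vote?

Invalid — quorum requirement not satisfied.

Notice: 50 days given; 45 required. Satisfied.
Quorum: 15% of 10,349 = 1,552.35, rounded up to 1,553; 1,552 present. Not satisfied.
Vote: requires three-fourths of those present (1,552); 3/4 of 1552 = 1164, so 1,164 needed; 1,165 in favor. Satisfied.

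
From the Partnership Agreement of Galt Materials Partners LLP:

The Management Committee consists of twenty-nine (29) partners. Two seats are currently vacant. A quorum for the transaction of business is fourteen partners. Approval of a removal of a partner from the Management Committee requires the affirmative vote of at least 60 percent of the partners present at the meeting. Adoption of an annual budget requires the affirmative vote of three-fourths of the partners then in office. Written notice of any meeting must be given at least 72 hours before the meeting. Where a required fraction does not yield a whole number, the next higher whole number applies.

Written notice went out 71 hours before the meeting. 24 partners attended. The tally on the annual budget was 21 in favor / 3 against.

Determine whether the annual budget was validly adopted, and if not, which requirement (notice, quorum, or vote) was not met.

Invalid — notice requirement not satisfied.

Notice: 71 hours given; 72 required (71 < 72). Not satisfied.
Quorum: 24 present; quorum is 14. Satisfied.
Vote: the annual budget requires three-fourths of the partners then in office (27). 3/4 of 27 = 20.25, rounded up to 21, so 21 affirmative votes are needed; 21 voted in favor. Satisfied.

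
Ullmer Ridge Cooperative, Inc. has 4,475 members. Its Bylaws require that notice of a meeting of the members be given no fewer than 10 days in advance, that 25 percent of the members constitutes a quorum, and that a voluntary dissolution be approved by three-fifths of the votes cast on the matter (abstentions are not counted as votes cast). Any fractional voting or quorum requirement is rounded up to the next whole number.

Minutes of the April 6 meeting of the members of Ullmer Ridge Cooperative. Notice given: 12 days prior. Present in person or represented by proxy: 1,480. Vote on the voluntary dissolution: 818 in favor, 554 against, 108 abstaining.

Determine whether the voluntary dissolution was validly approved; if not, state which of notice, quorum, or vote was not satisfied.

Invalid — vote requirement not satisfied.

Notice: 12 days given; 10 required. Satisfied.
Quorum: 25% of 4,475 = 1,118.75, rounded up to 1,119; 1,480 present. Satisfied.
Vote: requires three-fifths of the votes cast (1,480 − 108 abstaining = 1,372); 3/5 of 1372 = 823.20, rounded up to 824, so 824 needed; 818 in favor. Not satisfied.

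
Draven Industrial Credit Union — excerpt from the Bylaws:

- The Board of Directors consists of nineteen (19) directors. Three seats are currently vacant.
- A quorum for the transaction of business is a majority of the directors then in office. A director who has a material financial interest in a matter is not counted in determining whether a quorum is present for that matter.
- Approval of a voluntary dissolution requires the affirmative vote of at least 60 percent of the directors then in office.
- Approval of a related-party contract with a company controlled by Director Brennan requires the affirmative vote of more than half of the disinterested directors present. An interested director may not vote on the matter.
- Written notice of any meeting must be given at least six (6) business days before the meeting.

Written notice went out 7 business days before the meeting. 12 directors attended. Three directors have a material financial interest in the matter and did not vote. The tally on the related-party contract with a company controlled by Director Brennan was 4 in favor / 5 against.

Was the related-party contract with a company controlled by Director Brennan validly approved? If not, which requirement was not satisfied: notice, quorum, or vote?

Invalid — vote requirement not satisfied.

Notice: 7 business days given; 6 required (7 ≥ 6). Satisfied.
Quorum: 12 present, but the 3 interested directors do not count, leaving 9. Quorum is 9. Satisfied.
Vote: the related-party contract with a company controlled by Director Brennan requires a majority of the disinterested directors present (12 − 3 = 9). A majority of 9 is 5, so 5 affirmative votes are needed; 4 voted in favor. Not satisfied.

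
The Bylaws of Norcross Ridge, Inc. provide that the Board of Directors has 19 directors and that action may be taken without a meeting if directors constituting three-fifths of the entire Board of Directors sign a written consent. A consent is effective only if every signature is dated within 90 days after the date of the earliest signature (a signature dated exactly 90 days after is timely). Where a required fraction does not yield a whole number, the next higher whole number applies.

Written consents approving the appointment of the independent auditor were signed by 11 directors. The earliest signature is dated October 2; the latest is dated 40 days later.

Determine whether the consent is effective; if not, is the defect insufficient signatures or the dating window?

Signatures required: three-fifths of 19 — 3/5 of 19 = 11.40, rounded up to 12, so 12 needed; 11 signed. Insufficient.
Dating window: the latest signature is 40 days after the earliest; the limit is 90 days. Within the window.

Not effective — insufficient signatures.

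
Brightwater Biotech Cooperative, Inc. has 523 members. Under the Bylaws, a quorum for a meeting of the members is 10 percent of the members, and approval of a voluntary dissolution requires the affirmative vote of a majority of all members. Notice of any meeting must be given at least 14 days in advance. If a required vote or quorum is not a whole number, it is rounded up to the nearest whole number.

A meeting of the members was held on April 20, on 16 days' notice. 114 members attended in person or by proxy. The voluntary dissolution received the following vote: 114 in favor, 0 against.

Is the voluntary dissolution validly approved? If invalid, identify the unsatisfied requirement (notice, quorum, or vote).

Notice: 16 days given; 14 required. Satisfied.
Quorum: 10% of 523 = 52.30, rounded up to 53; 114 present. Satisfied.
Vote: requires a majority of all members (523); a majority of 523 is 262, so 262 needed; 114 in favor. Not satisfied.

Invalid — vote requirement not satisfied.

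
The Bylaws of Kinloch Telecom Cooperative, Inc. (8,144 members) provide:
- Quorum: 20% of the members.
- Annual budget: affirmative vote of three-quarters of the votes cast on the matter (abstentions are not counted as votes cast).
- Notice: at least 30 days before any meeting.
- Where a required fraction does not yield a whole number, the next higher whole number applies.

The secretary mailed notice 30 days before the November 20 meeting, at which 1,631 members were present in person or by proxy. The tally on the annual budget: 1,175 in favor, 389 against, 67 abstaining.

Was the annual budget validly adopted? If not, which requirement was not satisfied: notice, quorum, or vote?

Valid — all requirements satisfied.

Notice: 30 days given; 30 required. Satisfied.
Quorum: 20% of 8,144 = 1,628.80, rounded up to 1,629; 1,631 present. Satisfied.
Vote: requires three-fourths of the votes cast (1,631 − 67 abstaining = 1,564); 3/4 of 1564 = 1173, so 1,173 needed; 1,175 in favor. Satisfied.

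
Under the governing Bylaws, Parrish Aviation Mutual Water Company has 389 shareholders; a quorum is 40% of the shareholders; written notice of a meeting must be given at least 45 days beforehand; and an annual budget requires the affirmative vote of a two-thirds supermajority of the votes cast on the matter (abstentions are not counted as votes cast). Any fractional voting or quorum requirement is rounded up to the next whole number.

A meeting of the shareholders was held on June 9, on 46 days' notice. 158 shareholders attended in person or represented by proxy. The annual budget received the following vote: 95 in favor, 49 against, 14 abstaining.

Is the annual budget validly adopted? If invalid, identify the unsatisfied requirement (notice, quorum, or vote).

Notice: 46 days given; 45 required. Satisfied.
Quorum: 40% of 389 = 155.60, rounded up to 156; 158 present. Satisfied.
Vote: requires two-thirds of the votes cast (158 − 14 abstaining = 144); 2/3 of 144 = 96, so 96 needed; 95 in favor. Not satisfied.

Invalid — vote requirement not satisfied.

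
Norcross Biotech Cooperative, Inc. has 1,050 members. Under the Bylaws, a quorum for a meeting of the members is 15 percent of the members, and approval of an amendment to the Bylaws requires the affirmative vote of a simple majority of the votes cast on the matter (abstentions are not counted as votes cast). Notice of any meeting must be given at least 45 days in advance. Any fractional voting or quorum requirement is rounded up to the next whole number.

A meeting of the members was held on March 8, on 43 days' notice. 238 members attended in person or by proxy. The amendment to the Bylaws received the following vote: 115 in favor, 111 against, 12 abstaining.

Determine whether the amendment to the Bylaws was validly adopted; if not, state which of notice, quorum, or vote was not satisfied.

Invalid — notice requirement not satisfied.

Notice: 43 days given; 45 required. Not satisfied.
Quorum: 15% of 1,050 = 157.50, rounded up to 158; 238 present. Satisfied.
Vote: requires a majority of the votes cast (238 − 12 abstaining = 226); a majority of 226 is 114, so 114 needed; 115 in favor. Satisfied.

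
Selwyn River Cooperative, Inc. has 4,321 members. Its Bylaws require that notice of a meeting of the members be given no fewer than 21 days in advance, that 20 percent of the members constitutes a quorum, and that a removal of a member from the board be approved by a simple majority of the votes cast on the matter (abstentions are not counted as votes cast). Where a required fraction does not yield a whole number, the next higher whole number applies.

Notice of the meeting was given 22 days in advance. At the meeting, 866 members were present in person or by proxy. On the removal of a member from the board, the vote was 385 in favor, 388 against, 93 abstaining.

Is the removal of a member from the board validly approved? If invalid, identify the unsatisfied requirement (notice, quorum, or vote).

Notice: 22 days given; 21 required. Satisfied.
Quorum: 20% of 4,321 = 864.20, rounded up to 865; 866 present. Satisfied.
Vote: requires a majority of the votes cast (866 − 93 abstaining = 773); a majority of 773 is 387, so 387 needed; 385 in favor. Not satisfied.

Invalid — vote requirement not satisfied.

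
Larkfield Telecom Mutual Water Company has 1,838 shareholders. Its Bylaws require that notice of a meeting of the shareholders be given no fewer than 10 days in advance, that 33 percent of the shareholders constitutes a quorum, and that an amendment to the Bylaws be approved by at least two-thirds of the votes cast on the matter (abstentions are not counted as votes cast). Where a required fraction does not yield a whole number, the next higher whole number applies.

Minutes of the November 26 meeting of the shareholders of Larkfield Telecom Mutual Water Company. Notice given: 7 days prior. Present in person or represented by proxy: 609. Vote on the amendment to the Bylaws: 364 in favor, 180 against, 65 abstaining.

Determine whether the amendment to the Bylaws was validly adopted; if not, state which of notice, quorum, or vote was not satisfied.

Invalid — notice requirement not satisfied.

Notice: 7 days given; 10 required. Not satisfied.
Quorum: 33% of 1,838 = 606.54, rounded up to 607; 609 present. Satisfied.
Vote: requires two-thirds of the votes cast (609 − 65 abstaining = 544); 2/3 of 544 = 362.67, rounded up to 363, so 363 needed; 364 in favor. Satisfied.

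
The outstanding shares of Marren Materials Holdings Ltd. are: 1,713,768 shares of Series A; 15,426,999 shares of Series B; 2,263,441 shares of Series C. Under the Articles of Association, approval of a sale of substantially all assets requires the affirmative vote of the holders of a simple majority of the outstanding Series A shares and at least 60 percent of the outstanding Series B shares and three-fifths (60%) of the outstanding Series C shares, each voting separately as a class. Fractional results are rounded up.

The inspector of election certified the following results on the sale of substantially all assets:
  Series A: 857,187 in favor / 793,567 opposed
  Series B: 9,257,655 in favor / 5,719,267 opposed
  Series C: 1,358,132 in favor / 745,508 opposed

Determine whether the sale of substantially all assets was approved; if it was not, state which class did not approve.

Approved — every class gave the required vote.

Series A: a majority of 1713768 is 856885; 856,885 required, 857,187 in favor — approved.
Series B: 3/5 of 15426999 = 9256199.40, rounded up to 9256200; 9,256,200 required, 9,257,655 in favor — approved.
Series C: 3/5 of 2263441 = 1358064.60, rounded up to 1358065; 1,358,065 required, 1,358,132 in favor — approved.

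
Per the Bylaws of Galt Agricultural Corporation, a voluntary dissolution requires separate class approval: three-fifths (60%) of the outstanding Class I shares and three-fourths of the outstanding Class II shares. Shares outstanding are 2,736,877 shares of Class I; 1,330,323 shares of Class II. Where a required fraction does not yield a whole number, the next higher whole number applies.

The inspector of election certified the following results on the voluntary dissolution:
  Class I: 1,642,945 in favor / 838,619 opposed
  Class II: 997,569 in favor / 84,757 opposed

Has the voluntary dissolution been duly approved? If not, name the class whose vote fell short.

Not approved — the Class II shares did not give the required vote.

Class I: 3/5 of 2736877 = 1642126.20, rounded up to 1642127; 1,642,127 required, 1,642,945 in favor — approved.
Class II: 3/4 of 1330323 = 997742.25, rounded up to 997743; 997,743 required, 997,569 in favor — not approved.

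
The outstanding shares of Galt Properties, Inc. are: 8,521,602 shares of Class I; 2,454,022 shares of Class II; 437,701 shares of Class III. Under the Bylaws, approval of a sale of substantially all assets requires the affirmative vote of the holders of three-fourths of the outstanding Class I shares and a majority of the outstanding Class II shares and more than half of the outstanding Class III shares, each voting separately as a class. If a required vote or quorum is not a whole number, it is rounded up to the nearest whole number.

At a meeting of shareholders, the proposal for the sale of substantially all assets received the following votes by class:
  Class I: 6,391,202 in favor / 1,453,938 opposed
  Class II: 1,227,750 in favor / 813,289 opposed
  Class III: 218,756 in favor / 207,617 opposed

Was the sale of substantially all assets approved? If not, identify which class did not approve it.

Not approved — the Class III shares did not give the required vote.

Class I: 3/4 of 8521602 = 6391201.50, rounded up to 6391202; 6,391,202 required, 6,391,202 in favor — approved.
Class II: a majority of 2454022 is 1227012; 1,227,012 required, 1,227,750 in favor — approved.
Class III: a majority of 437701 is 218851; 218,851 required, 218,756 in favor — not approved.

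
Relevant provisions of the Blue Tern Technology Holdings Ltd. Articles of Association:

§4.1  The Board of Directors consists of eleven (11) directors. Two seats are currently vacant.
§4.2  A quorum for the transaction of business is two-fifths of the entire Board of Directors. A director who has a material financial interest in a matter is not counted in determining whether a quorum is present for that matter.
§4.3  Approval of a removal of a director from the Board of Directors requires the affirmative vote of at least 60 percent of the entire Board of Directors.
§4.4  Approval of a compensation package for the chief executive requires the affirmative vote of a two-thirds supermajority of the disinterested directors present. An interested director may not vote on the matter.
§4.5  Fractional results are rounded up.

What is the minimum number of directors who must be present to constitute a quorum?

2/5 of 11 = 4.40, rounded up to 5.

5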